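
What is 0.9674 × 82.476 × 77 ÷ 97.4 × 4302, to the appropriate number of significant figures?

0.9674 × 82.476 × 77 ÷ 97.4 × 4302 = 271353.76226…
Multiplication/division keeps the fewest significant figures: 0.9674 → 4 s.f., 82.476 → 5 s.f., 77 → 2 s.f., 97.4 → 3 s.f., 4302 → 4 s.f.; limit is 2.
Rounded to 2 significant figures: 2.7 × 10^5.

2.7 × 10^5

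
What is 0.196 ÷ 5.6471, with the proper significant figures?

0.0347

0.196 ÷ 5.6471 = 0.0347080802536…
Multiplication/division keeps the fewest significant figures: 0.196 → 3 s.f., 5.6471 → 5 s.f.; limit is 3.
Rounded to 3 significant figures: 0.0347.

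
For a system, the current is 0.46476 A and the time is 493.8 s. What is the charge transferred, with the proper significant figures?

2.295 × 10² C

charge transferred = 0.46476 A × 493.8 s = 229.498488 C.
0.46476 has 5 significant figures; 493.8 has 4.
Division/multiplication keeps the fewest: 4 significant figures.
Rounded: 2.295 × 10² C.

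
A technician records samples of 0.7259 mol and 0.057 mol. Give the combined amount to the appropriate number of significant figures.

0.783 mol

0.7259 mol + 0.057 mol = 0.7829 mol.
Addition/subtraction keeps the fewest decimal places: 0.7259 → 4 decimal places, 0.057 → 3 decimal places; limit is 3.
Rounded to 3 decimal places: 0.783 mol.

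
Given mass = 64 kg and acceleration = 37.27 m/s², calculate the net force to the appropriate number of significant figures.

net force = 64 kg × 37.27 m/s² = 2385.28 N.
64 has 2 significant figures; 37.27 has 4.
Division/multiplication keeps the fewest: 2 significant figures.
Rounded: 2.4 × 10³ N.

2.4 × 10³ N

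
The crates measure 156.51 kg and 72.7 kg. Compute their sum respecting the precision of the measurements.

156.51 kg + 72.7 kg = 229.21 kg.
Addition/subtraction keeps the fewest decimal places: 156.51 → 2 decimal places, 72.7 → 1 decimal place; limit is 1.
Rounded to 1 decimal place: 229.2 kg.

229.2 kg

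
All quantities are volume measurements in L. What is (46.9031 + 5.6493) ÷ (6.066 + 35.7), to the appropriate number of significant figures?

46.9031 + 5.6493 = 52.5524, limited to 4 d.p. → 6 s.f.; 6.066 + 35.7 = 41.766, limited to 1 d.p. → 3 s.f.
Carrying full precision, 52.5524 ÷ 41.766 = 1.25825791314…; keep min(6, 3) = 3 s.f.
Rounded to 3 significant figures: 1.26.

1.26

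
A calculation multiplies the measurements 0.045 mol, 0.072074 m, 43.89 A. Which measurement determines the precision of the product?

0.045 mol → 2 s.f.; 0.072074 m → 5 s.f.; 43.89 A → 4 s.f.
The fewest is 2 significant figures, from 0.045 mol.

0.045 mol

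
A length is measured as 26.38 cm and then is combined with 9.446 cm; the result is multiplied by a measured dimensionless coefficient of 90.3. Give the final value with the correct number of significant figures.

26.38 cm + 9.446 cm = 35.826 cm; the sum is limited to 2 decimal places (4 s.f.).
Carrying full precision, 35.826 × 90.3 = 3235.0878 cm; 90.3 has 3 s.f., so the result keeps min(4, 3) = 3 s.f.
Rounded to 3 significant figures: 3.24 × 10³ cm.

3.24 × 10³ cm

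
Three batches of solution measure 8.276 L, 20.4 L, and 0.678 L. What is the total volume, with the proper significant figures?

29.4 L

8.276 L + 20.4 L + 0.678 L = 29.354 L.
Addition/subtraction keeps the fewest decimal places: 8.276 → 3 decimal places, 20.4 → 1 decimal place, 0.678 → 3 decimal places; limit is 1.
Rounded to 1 decimal place: 29.4 L.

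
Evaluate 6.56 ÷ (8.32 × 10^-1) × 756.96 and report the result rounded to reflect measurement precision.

5.97 × 10^3

6.56 ÷ (8.32 × 10^-1) × 756.96 = 5968.33846154…
Multiplication/division keeps the fewest significant figures: 6.56 → 3 s.f., 8.32 × 10^-1 → 3 s.f., 756.96 → 5 s.f.; limit is 3.
Rounded to 3 significant figures: 5.97 × 10^3.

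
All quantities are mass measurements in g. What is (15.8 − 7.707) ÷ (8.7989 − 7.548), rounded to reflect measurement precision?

6.5

15.8 − 7.707 = 8.093, limited to 1 d.p. → 2 s.f.; 8.7989 − 7.548 = 1.2509, limited to 3 d.p. → 4 s.f.
Carrying full precision, 8.093 ÷ 1.2509 = 6.46974178591…; keep min(2, 4) = 2 s.f.
Rounded to 2 significant figures: 6.5.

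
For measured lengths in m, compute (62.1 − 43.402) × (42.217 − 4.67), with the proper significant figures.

702 m²

62.1 − 43.402 = 18.698, limited to 1 d.p. → 3 s.f.; 42.217 − 4.67 = 37.547, limited to 2 d.p. → 4 s.f.
Carrying full precision, 18.698 × 37.547 = 702.053806; keep min(3, 4) = 3 s.f.
Rounded to 3 significant figures: 702 m².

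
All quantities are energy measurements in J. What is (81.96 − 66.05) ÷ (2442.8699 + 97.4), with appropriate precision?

81.96 − 66.05 = 15.91, limited to 2 d.p. → 4 s.f.; 2442.8699 + 97.4 = 2540.2699, limited to 1 d.p. → 5 s.f.
Carrying full precision, 15.91 ÷ 2540.2699 = 0.00626311401005…; keep min(4, 5) = 4 s.f.
Rounded to 4 significant figures: 0.006263.

0.006263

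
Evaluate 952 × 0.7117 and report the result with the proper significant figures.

678

952 × 0.7117 = 677.5384
Multiplication/division keeps the fewest significant figures: 952 → 3 s.f., 0.7117 → 4 s.f.; limit is 3.
Rounded to 3 significant figures: 678.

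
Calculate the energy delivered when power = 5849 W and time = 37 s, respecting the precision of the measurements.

2.2 × 10⁵ J

energy delivered = 5849 W × 37 s = 216413 J.
5849 has 4 significant figures; 37 has 2.
Division/multiplication keeps the fewest: 2 significant figures.
Rounded: 2.2 × 10⁵ J.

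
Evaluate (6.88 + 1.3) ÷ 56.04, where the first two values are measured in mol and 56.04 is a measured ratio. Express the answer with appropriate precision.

6.88 mol + 1.3 mol = 8.18 mol; the sum is limited to 1 decimal place (2 s.f.).
Carrying full precision, 8.18 ÷ 56.04 = 0.14596716631… mol; 56.04 has 4 s.f., so the result keeps min(2, 4) = 2 s.f.
Rounded to 2 significant figures: 0.15 mol.

0.15 mol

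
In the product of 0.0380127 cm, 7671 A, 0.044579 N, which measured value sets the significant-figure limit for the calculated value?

0.0380127 cm → 6 s.f.; 7671 A → 4 s.f.; 0.044579 N → 5 s.f.
The fewest is 4 significant figures, from 7671 A.

7671 A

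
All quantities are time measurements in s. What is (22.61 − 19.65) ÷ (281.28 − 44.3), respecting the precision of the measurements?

0.0125

22.61 − 19.65 = 2.96, limited to 2 d.p. → 3 s.f.; 281.28 − 44.3 = 236.98, limited to 1 d.p. → 4 s.f.
Carrying full precision, 2.96 ÷ 236.98 = 0.0124905055279…; keep min(3, 4) = 3 s.f.
Rounded to 3 significant figures: 0.0125.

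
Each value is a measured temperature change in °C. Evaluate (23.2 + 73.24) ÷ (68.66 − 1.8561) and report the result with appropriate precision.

23.2 + 73.24 = 96.44, limited to 1 d.p. → 3 s.f.; 68.66 − 1.8561 = 66.8039, limited to 2 d.p. → 4 s.f.
Carrying full precision, 96.44 ÷ 66.8039 = 1.44362829116…; keep min(3, 4) = 3 s.f.
Rounded to 3 significant figures: 1.44.

1.44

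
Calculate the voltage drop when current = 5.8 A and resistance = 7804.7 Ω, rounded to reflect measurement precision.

4.5 × 10^4 V

voltage drop = 5.8 A × 7804.7 Ω = 45267.26 V.
5.8 has 2 significant figures; 7804.7 has 5.
Division/multiplication keeps the fewest: 2 significant figures.
Rounded: 4.5 × 10^4 V.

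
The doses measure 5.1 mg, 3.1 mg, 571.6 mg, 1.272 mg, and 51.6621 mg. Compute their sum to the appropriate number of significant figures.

5.1 mg + 3.1 mg + 571.6 mg + 1.272 mg + 51.6621 mg = 632.7341 mg.
Addition/subtraction keeps the fewest decimal places: 5.1 → 1 decimal place, 3.1 → 1 decimal place, 571.6 → 1 decimal place, 1.272 → 3 decimal places, 51.6621 → 4 decimal places; limit is 1.
Rounded to 1 decimal place: 632.7 mg.

632.7 mg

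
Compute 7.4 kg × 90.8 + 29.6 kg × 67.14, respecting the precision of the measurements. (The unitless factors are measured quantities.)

2.66 × 10³ kg

7.4 × 90.8 = 671.92 → 6.7 × 10² kg (2 s.f., last digit at the 10^1 place).
29.6 × 67.14 = 1987.344 → 1.99 × 10³ kg (3 s.f., last digit at the 10^1 place).
Sum: 2659.264 kg; keep the coarser place, 10^1.
Result: 2.66 × 10³ kg.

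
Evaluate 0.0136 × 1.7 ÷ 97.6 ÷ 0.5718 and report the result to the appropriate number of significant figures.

0.0136 × 1.7 ÷ 97.6 ÷ 0.5718 = 0.000414279898394…
Multiplication/division keeps the fewest significant figures: 0.0136 → 3 s.f., 1.7 → 2 s.f., 97.6 → 3 s.f., 0.5718 → 4 s.f.; limit is 2.
Rounded to 2 significant figures: 4.1 × 10⁻⁴.

4.1 × 10⁻⁴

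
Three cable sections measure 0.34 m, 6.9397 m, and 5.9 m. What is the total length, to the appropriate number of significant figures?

13.2 m

0.34 m + 6.9397 m + 5.9 m = 13.1797 m.
Addition/subtraction keeps the fewest decimal places: 0.34 → 2 decimal places, 6.9397 → 4 decimal places, 5.9 → 1 decimal place; limit is 1.
Rounded to 1 decimal place: 13.2 m.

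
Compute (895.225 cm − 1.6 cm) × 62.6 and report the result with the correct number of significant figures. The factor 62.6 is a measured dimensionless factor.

5.59 × 10⁴ cm

895.225 cm − 1.6 cm = 893.625 cm; the difference is limited to 1 decimal place (4 s.f.).
Carrying full precision, 893.625 × 62.6 = 55940.925 cm; 62.6 has 3 s.f., so the result keeps min(4, 3) = 3 s.f.
Rounded to 3 significant figures: 5.59 × 10⁴ cm.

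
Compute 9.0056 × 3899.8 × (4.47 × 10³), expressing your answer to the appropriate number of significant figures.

9.0056 × 3899.8 × (4.47 × 10³) = 156986573.794…
Multiplication/division keeps the fewest significant figures: 9.0056 → 5 s.f., 3899.8 → 5 s.f., 4.47 × 10³ → 3 s.f.; limit is 3.
Rounded to 3 significant figures: 1.57 × 10⁸.

1.57 × 10⁸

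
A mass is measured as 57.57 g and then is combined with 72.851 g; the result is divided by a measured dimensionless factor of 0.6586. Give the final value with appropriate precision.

198.0 g

57.57 g + 72.851 g = 130.421 g; the sum is limited to 2 decimal places (5 s.f.).
Carrying full precision, 130.421 ÷ 0.6586 = 198.027634376… g; 0.6586 has 4 s.f., so the result keeps min(5, 4) = 4 s.f.
Rounded to 4 significant figures: 198.0 g.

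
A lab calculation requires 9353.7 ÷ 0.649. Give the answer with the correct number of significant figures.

1.44 × 10^4

9353.7 ÷ 0.649 = 14412.4807396…
Multiplication/division keeps the fewest significant figures: 9353.7 → 5 s.f., 0.649 → 3 s.f.; limit is 3.
Rounded to 3 significant figures: 1.44 × 10^4.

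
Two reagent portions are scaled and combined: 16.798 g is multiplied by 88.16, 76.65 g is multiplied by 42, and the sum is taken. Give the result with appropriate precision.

4.7 × 10^3 g

16.798 × 88.16 = 1480.91168 → 1481 g (4 s.f., last digit at the 10^0 place).
76.65 × 42 = 3219.3 → 3.2 × 10^3 g (2 s.f., last digit at the 10^2 place).
Sum: 4700.21168 g; keep the coarser place, 10^2.
Result: 4.7 × 10^3 g.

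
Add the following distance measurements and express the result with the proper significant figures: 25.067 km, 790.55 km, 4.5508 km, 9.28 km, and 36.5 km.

865.9 km

25.067 km + 790.55 km + 4.5508 km + 9.28 km + 36.5 km = 865.9478 km.
Addition/subtraction keeps the fewest decimal places: 25.067 → 3 decimal places, 790.55 → 2 decimal places, 4.5508 → 4 decimal places, 9.28 → 2 decimal places, 36.5 → 1 decimal place; limit is 1.
Rounded to 1 decimal place: 865.9 km.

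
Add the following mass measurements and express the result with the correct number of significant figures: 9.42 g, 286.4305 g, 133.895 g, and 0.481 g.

9.42 g + 286.4305 g + 133.895 g + 0.481 g = 430.2265 g.
Addition/subtraction keeps the fewest decimal places: 9.42 → 2 decimal places, 286.4305 → 4 decimal places, 133.895 → 3 decimal places, 0.481 → 3 decimal places; limit is 2.
Rounded to 2 decimal places: 430.23 g.

430.23 g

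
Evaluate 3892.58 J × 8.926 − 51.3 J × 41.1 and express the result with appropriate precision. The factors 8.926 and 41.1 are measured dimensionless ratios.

3.264 × 10^4 J

3892.58 × 8.926 = 34745.16908 → 3.475 × 10^4 J (4 s.f., last digit at the 10^1 place).
51.3 × 41.1 = 2108.43 → 2.11 × 10^3 J (3 s.f., last digit at the 10^1 place).
Difference: 32636.73908 J; keep the coarser place, 10^1.
Result: 3.264 × 10^4 J.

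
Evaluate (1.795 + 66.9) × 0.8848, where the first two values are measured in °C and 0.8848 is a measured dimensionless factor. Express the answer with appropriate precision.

60.8 °C

1.795 °C + 66.9 °C = 68.695 °C; the sum is limited to 1 decimal place (3 s.f.).
Carrying full precision, 68.695 × 0.8848 = 60.781336 °C; 0.8848 has 4 s.f., so the result keeps min(3, 4) = 3 s.f.
Rounded to 3 significant figures: 60.8 °C.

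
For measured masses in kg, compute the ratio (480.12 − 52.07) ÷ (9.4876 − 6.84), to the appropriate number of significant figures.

162

480.12 − 52.07 = 428.05, limited to 2 d.p. → 5 s.f.; 9.4876 − 6.84 = 2.6476, limited to 2 d.p. → 3 s.f.
Carrying full precision, 428.05 ÷ 2.6476 = 161.674724279…; keep min(5, 3) = 3 s.f.
Rounded to 3 significant figures: 162.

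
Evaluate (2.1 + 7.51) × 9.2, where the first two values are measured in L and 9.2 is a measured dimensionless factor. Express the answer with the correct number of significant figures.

2.1 L + 7.51 L = 9.61 L; the sum is limited to 1 decimal place (2 s.f.).
Carrying full precision, 9.61 × 9.2 = 88.412 L; 9.2 has 2 s.f., so the result keeps min(2, 2) = 2 s.f.
Rounded to 2 significant figures: 88 L.

88 L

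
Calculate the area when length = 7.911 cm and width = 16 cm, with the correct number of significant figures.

area = 7.911 cm × 16 cm = 126.576 cm².
7.911 has 4 significant figures; 16 has 2.
Division/multiplication keeps the fewest: 2 significant figures.
Rounded: 1.3 × 10^2 cm².

1.3 × 10^2 cm²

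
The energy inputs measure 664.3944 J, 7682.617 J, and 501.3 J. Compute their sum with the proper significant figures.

664.3944 J + 7682.617 J + 501.3 J = 8848.3114 J.
Addition/subtraction keeps the fewest decimal places: 664.3944 → 4 decimal places, 7682.617 → 3 decimal places, 501.3 → 1 decimal place; limit is 1.
Rounded to 1 decimal place: 8.8483 × 10³ J.

8.8483 × 10³ J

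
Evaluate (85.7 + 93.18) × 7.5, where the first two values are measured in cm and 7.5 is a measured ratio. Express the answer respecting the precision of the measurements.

85.7 cm + 93.18 cm = 178.88 cm; the sum is limited to 1 decimal place (4 s.f.).
Carrying full precision, 178.88 × 7.5 = 1341.6 cm; 7.5 has 2 s.f., so the result keeps min(4, 2) = 2 s.f.
Rounded to 2 significant figures: 1.3 × 10³ cm.

1.3 × 10³ cm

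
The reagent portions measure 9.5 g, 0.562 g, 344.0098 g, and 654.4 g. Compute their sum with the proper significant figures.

9.5 g + 0.562 g + 344.0098 g + 654.4 g = 1008.4718 g.
Addition/subtraction keeps the fewest decimal places: 9.5 → 1 decimal place, 0.562 → 3 decimal places, 344.0098 → 4 decimal places, 654.4 → 1 decimal place; limit is 1.
Rounded to 1 decimal place: 1008.5 g.

1008.5 g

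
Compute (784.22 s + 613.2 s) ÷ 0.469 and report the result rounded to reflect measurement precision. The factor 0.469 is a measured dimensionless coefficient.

2.98 × 10^3 s

784.22 s + 613.2 s = 1397.42 s; the sum is limited to 1 decimal place (5 s.f.).
Carrying full precision, 1397.42 ÷ 0.469 = 2979.57356077… s; 0.469 has 3 s.f., so the result keeps min(5, 3) = 3 s.f.
Rounded to 3 significant figures: 2.98 × 10^3 s.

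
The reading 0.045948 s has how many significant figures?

0.045948: leading zeros are not significant.

5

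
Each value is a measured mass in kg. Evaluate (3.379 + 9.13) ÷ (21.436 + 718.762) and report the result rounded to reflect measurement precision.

3.379 + 9.13 = 12.509, limited to 2 d.p. → 4 s.f.; 21.436 + 718.762 = 740.198, limited to 3 d.p. → 6 s.f.
Carrying full precision, 12.509 ÷ 740.198 = 0.0168995322873…; keep min(4, 6) = 4 s.f.
Rounded to 4 significant figures: 0.01690.

0.01690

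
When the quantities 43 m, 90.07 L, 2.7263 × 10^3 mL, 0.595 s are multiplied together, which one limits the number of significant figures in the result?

43 m

43 m → 2 s.f.; 90.07 L → 4 s.f.; 2.7263 × 10^3 mL → 5 s.f.; 0.595 s → 3 s.f.
The fewest is 2 significant figures, from 43 m.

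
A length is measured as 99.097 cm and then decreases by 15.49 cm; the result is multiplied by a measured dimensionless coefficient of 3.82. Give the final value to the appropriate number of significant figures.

319 cm

99.097 cm − 15.49 cm = 83.607 cm; the difference is limited to 2 decimal places (4 s.f.).
Carrying full precision, 83.607 × 3.82 = 319.37874 cm; 3.82 has 3 s.f., so the result keeps min(4, 3) = 3 s.f.
Rounded to 3 significant figures: 319 cm.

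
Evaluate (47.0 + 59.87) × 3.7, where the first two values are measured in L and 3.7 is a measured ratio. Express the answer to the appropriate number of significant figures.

47.0 L + 59.87 L = 106.87 L; the sum is limited to 1 decimal place (4 s.f.).
Carrying full precision, 106.87 × 3.7 = 395.419 L; 3.7 has 2 s.f., so the result keeps min(4, 2) = 2 s.f.
Rounded to 2 significant figures: 4.0 × 10² L.

4.0 × 10² L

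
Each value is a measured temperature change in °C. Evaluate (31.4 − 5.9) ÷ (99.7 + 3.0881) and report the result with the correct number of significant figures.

0.248

31.4 − 5.9 = 25.5, limited to 1 d.p. → 3 s.f.; 99.7 + 3.0881 = 102.7881, limited to 1 d.p. → 4 s.f.
Carrying full precision, 25.5 ÷ 102.7881 = 0.24808319251…; keep min(3, 4) = 3 s.f.
Rounded to 3 significant figures: 0.248.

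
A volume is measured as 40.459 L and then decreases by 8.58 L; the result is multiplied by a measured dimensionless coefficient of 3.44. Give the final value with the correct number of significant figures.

40.459 L − 8.58 L = 31.879 L; the difference is limited to 2 decimal places (4 s.f.).
Carrying full precision, 31.879 × 3.44 = 109.66376 L; 3.44 has 3 s.f., so the result keeps min(4, 3) = 3 s.f.
Rounded to 3 significant figures: 1.10 × 10² L.

1.10 × 10² L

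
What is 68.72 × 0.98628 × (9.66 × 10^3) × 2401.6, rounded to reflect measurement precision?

1.57 × 10^9

68.72 × 0.98628 × (9.66 × 10^3) × 2401.6 = 1.57239327834 × 10^9…
Multiplication/division keeps the fewest significant figures: 68.72 → 4 s.f., 0.98628 → 5 s.f., 9.66 × 10^3 → 3 s.f., 2401.6 → 5 s.f.; limit is 3.
Rounded to 3 significant figures: 1.57 × 10^9.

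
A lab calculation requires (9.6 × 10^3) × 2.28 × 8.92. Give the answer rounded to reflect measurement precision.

2.0 × 10^5

(9.6 × 10^3) × 2.28 × 8.92 = 195240.96
Multiplication/division keeps the fewest significant figures: 9.6 × 10^3 → 2 s.f., 2.28 → 3 s.f., 8.92 → 3 s.f.; limit is 2.
Rounded to 2 significant figures: 2.0 × 10^5.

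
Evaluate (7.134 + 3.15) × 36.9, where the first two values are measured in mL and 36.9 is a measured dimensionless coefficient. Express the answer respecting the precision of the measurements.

3.79 × 10² mL

7.134 mL + 3.15 mL = 10.284 mL; the sum is limited to 2 decimal places (4 s.f.).
Carrying full precision, 10.284 × 36.9 = 379.4796 mL; 36.9 has 3 s.f., so the result keeps min(4, 3) = 3 s.f.
Rounded to 3 significant figures: 3.79 × 10² mL.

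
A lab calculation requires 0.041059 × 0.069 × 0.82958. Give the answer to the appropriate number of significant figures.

0.0024

0.041059 × 0.069 × 0.82958 = 0.00235025904018
Multiplication/division keeps the fewest significant figures: 0.041059 → 5 s.f., 0.069 → 2 s.f., 0.82958 → 5 s.f.; limit is 2.
Rounded to 2 significant figures: 0.0024.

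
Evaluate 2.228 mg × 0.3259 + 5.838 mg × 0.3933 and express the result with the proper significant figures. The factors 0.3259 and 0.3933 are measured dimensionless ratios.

2.228 × 0.3259 = 0.7261052 → 0.7261 mg (4 s.f., last digit at the 10^-4 place).
5.838 × 0.3933 = 2.2960854 → 2.296 mg (4 s.f., last digit at the 10^-3 place).
Sum: 3.0221906 mg; keep the coarser place, 10^-3.
Result: 3.022 mg.

3.022 mg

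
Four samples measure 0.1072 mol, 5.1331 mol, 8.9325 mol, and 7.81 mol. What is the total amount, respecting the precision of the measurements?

21.98 mol

0.1072 mol + 5.1331 mol + 8.9325 mol + 7.81 mol = 21.9828 mol.
Addition/subtraction keeps the fewest decimal places: 0.1072 → 4 decimal places, 5.1331 → 4 decimal places, 8.9325 → 4 decimal places, 7.81 → 2 decimal places; limit is 2.
Rounded to 2 decimal places: 21.98 mol.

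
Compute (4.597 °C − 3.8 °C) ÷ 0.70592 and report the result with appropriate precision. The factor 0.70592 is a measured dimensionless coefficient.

1 °C

4.597 °C − 3.8 °C = 0.797 °C; the difference is limited to 1 decimal place (1 s.f.).
Carrying full precision, 0.797 ÷ 0.70592 = 1.12902311877… °C; 0.70592 has 5 s.f., so the result keeps min(1, 5) = 1 s.f.
Rounded to 1 significant figure: 1 °C.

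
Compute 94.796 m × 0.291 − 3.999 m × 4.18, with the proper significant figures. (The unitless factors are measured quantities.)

94.796 × 0.291 = 27.585636 → 27.6 m (3 s.f., last digit at the 10^-1 place).
3.999 × 4.18 = 16.71582 → 16.7 m (3 s.f., last digit at the 10^-1 place).
Difference: 10.869816 m; keep the coarser place, 10^-1.
Result: 10.9 m.

10.9 m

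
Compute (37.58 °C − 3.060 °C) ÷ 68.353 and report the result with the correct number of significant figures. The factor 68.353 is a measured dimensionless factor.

37.58 °C − 3.060 °C = 34.520 °C; the difference is limited to 2 decimal places (4 s.f.).
Carrying full precision, 34.520 ÷ 68.353 = 0.505025382939… °C; 68.353 has 5 s.f., so the result keeps min(4, 5) = 4 s.f.
Rounded to 4 significant figures: 0.5050 °C.

0.5050 °C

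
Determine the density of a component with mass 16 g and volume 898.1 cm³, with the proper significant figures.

0.018 g/cm³

density = 16 g ÷ 898.1 cm³ = 0.0178153880414… g/cm³.
16 has 2 significant figures; 898.1 has 4.
Division/multiplication keeps the fewest: 2 significant figures.
Rounded: 0.018 g/cm³.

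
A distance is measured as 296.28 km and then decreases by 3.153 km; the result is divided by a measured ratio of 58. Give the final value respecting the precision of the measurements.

296.28 km − 3.153 km = 293.127 km; the difference is limited to 2 decimal places (5 s.f.).
Carrying full precision, 293.127 ÷ 58 = 5.0539137931… km; 58 has 2 s.f., so the result keeps min(5, 2) = 2 s.f.
Rounded to 2 significant figures: 5.1 km.

5.1 km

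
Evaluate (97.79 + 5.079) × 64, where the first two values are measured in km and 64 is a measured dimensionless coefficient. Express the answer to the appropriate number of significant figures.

97.79 km + 5.079 km = 102.869 km; the sum is limited to 2 decimal places (5 s.f.).
Carrying full precision, 102.869 × 64 = 6583.616 km; 64 has 2 s.f., so the result keeps min(5, 2) = 2 s.f.
Rounded to 2 significant figures: 6.6 × 10^3 km.

6.6 × 10^3 km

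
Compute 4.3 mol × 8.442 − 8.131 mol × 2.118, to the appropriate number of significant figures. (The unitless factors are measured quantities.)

19 mol

4.3 × 8.442 = 36.3006 → 36 mol (2 s.f., last digit at the 10^0 place).
8.131 × 2.118 = 17.221458 → 17.22 mol (4 s.f., last digit at the 10^-2 place).
Difference: 19.079142 mol; keep the coarser place, 10^0.
Result: 19 mol.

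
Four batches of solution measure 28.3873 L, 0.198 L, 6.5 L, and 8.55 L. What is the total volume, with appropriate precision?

43.6 L

28.3873 L + 0.198 L + 6.5 L + 8.55 L = 43.6353 L.
Addition/subtraction keeps the fewest decimal places: 28.3873 → 4 decimal places, 0.198 → 3 decimal places, 6.5 → 1 decimal place, 8.55 → 2 decimal places; limit is 1.
Rounded to 1 decimal place: 43.6 L.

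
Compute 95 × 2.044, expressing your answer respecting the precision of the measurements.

1.9 × 10^2

95 × 2.044 = 194.18
Multiplication/division keeps the fewest significant figures: 95 → 2 s.f., 2.044 → 4 s.f.; limit is 2.
Rounded to 2 significant figures: 1.9 × 10^2.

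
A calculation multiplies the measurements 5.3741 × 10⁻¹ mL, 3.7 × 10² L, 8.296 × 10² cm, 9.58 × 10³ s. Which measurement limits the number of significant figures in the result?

5.3741 × 10⁻¹ mL → 5 s.f.; 3.7 × 10² L → 2 s.f.; 8.296 × 10² cm → 4 s.f.; 9.58 × 10³ s → 3 s.f.
The fewest is 2 significant figures, from 3.7 × 10² L.

3.7 × 10² L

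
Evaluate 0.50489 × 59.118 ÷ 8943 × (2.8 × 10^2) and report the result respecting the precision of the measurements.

0.93

0.50489 × 59.118 ÷ 8943 × (2.8 × 10^2) = 0.93452581523…
Multiplication/division keeps the fewest significant figures: 0.50489 → 5 s.f., 59.118 → 5 s.f., 8943 → 4 s.f., 2.8 × 10^2 → 2 s.f.; limit is 2.
Rounded to 2 significant figures: 0.93.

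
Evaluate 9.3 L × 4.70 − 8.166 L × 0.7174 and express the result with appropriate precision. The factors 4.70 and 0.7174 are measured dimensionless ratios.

38 L

9.3 × 4.70 = 43.71 → 44 L (2 s.f., last digit at the 10^0 place).
8.166 × 0.7174 = 5.8582884 → 5.858 L (4 s.f., last digit at the 10^-3 place).
Difference: 37.8517116 L; keep the coarser place, 10^0.
Result: 38 L.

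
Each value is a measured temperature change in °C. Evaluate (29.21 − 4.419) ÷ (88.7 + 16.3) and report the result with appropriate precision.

0.2361

29.21 − 4.419 = 24.791, limited to 2 d.p. → 4 s.f.; 88.7 + 16.3 = 105.0, limited to 1 d.p. → 4 s.f.
Carrying full precision, 24.791 ÷ 105.0 = 0.236104761905…; keep min(4, 4) = 4 s.f.
Rounded to 4 significant figures: 0.2361.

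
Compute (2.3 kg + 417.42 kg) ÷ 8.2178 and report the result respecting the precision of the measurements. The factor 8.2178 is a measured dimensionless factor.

2.3 kg + 417.42 kg = 419.72 kg; the sum is limited to 1 decimal place (4 s.f.).
Carrying full precision, 419.72 ÷ 8.2178 = 51.074496824… kg; 8.2178 has 5 s.f., so the result keeps min(4, 5) = 4 s.f.
Rounded to 4 significant figures: 51.07 kg.

51.07 kg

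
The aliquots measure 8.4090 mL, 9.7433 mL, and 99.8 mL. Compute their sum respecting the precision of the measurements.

118.0 mL

8.4090 mL + 9.7433 mL + 99.8 mL = 117.9523 mL.
Addition/subtraction keeps the fewest decimal places: 8.4090 → 4 decimal places, 9.7433 → 4 decimal places, 99.8 → 1 decimal place; limit is 1.
Rounded to 1 decimal place: 118.0 mL.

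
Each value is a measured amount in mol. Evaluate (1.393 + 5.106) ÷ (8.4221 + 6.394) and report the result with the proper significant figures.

0.4386

1.393 + 5.106 = 6.499, limited to 3 d.p. → 4 s.f.; 8.4221 + 6.394 = 14.8161, limited to 3 d.p. → 5 s.f.
Carrying full precision, 6.499 ÷ 14.8161 = 0.438644447594…; keep min(4, 5) = 4 s.f.
Rounded to 4 significant figures: 0.4386.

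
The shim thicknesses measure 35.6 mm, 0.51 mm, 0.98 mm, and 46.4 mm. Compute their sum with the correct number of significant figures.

35.6 mm + 0.51 mm + 0.98 mm + 46.4 mm = 83.49 mm.
Addition/subtraction keeps the fewest decimal places: 35.6 → 1 decimal place, 0.51 → 2 decimal places, 0.98 → 2 decimal places, 46.4 → 1 decimal place; limit is 1.
Rounded to 1 decimal place: 83.5 mm.

83.5 mm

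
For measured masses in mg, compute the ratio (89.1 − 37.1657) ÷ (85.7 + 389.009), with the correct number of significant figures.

89.1 − 37.1657 = 51.9343, limited to 1 d.p. → 3 s.f.; 85.7 + 389.009 = 474.709, limited to 1 d.p. → 4 s.f.
Carrying full precision, 51.9343 ÷ 474.709 = 0.109402391781…; keep min(3, 4) = 3 s.f.
Rounded to 3 significant figures: 0.109.

0.109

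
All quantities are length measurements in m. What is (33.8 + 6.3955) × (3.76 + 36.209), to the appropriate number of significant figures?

1.61 × 10³ m²

33.8 + 6.3955 = 40.1955, limited to 1 d.p. → 3 s.f.; 3.76 + 36.209 = 39.969, limited to 2 d.p. → 4 s.f.
Carrying full precision, 40.1955 × 39.969 = 1606.5739395; keep min(3, 4) = 3 s.f.
Rounded to 3 significant figures: 1.61 × 10³ m².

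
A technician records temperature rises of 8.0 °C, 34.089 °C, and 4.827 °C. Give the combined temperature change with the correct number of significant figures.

8.0 °C + 34.089 °C + 4.827 °C = 46.916 °C.
Addition/subtraction keeps the fewest decimal places: 8.0 → 1 decimal place, 34.089 → 3 decimal places, 4.827 → 3 decimal places; limit is 1.
Rounded to 1 decimal place: 46.9 °C.

46.9 °C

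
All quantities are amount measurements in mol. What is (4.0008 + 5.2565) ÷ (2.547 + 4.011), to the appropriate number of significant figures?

4.0008 + 5.2565 = 9.2573, limited to 4 d.p. → 5 s.f.; 2.547 + 4.011 = 6.558, limited to 3 d.p. → 4 s.f.
Carrying full precision, 9.2573 ÷ 6.558 = 1.41160414761…; keep min(5, 4) = 4 s.f.
Rounded to 4 significant figures: 1.412.

1.412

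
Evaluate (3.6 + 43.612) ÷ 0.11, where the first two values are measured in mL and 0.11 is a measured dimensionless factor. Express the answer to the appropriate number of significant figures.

3.6 mL + 43.612 mL = 47.212 mL; the sum is limited to 1 decimal place (3 s.f.).
Carrying full precision, 47.212 ÷ 0.11 = 429.2 mL; 0.11 has 2 s.f., so the result keeps min(3, 2) = 2 s.f.
Rounded to 2 significant figures: 4.3 × 10^2 mL.

4.3 × 10^2 mL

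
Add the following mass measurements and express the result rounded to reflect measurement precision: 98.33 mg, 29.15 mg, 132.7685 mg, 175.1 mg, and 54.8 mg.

490.1 mg

98.33 mg + 29.15 mg + 132.7685 mg + 175.1 mg + 54.8 mg = 490.1485 mg.
Addition/subtraction keeps the fewest decimal places: 98.33 → 2 decimal places, 29.15 → 2 decimal places, 132.7685 → 4 decimal places, 175.1 → 1 decimal place, 54.8 → 1 decimal place; limit is 1.
Rounded to 1 decimal place: 490.1 mg.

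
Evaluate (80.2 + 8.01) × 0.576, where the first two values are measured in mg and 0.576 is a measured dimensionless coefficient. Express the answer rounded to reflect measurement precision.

50.8 mg

80.2 mg + 8.01 mg = 88.21 mg; the sum is limited to 1 decimal place (3 s.f.).
Carrying full precision, 88.21 × 0.576 = 50.80896 mg; 0.576 has 3 s.f., so the result keeps min(3, 3) = 3 s.f.
Rounded to 3 significant figures: 50.8 mg.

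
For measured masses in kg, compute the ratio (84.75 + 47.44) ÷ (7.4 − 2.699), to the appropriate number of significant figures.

84.75 + 47.44 = 132.19, limited to 2 d.p. → 5 s.f.; 7.4 − 2.699 = 4.701, limited to 1 d.p. → 2 s.f.
Carrying full precision, 132.19 ÷ 4.701 = 28.1195490321…; keep min(5, 2) = 2 s.f.
Rounded to 2 significant figures: 28.

28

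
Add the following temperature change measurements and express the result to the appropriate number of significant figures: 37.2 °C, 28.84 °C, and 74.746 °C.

140.8 °C

37.2 °C + 28.84 °C + 74.746 °C = 140.786 °C.
Addition/subtraction keeps the fewest decimal places: 37.2 → 1 decimal place, 28.84 → 2 decimal places, 74.746 → 3 decimal places; limit is 1.
Rounded to 1 decimal place: 140.8 °C.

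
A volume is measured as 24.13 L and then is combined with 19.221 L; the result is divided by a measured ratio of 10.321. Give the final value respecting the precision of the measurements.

4.200 L

24.13 L + 19.221 L = 43.351 L; the sum is limited to 2 decimal places (4 s.f.).
Carrying full precision, 43.351 ÷ 10.321 = 4.20027129154… L; 10.321 has 5 s.f., so the result keeps min(4, 5) = 4 s.f.
Rounded to 4 significant figures: 4.200 L.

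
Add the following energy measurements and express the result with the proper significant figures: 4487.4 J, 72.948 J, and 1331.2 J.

5891.5 J

4487.4 J + 72.948 J + 1331.2 J = 5891.548 J.
Addition/subtraction keeps the fewest decimal places: 4487.4 → 1 decimal place, 72.948 → 3 decimal places, 1331.2 → 1 decimal place; limit is 1.
Rounded to 1 decimal place: 5891.5 J.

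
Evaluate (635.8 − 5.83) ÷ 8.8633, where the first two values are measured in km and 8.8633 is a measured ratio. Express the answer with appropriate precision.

635.8 km − 5.83 km = 629.97 km; the difference is limited to 1 decimal place (4 s.f.).
Carrying full precision, 629.97 ÷ 8.8633 = 71.0762357136… km; 8.8633 has 5 s.f., so the result keeps min(4, 5) = 4 s.f.
Rounded to 4 significant figures: 71.08 km.

71.08 km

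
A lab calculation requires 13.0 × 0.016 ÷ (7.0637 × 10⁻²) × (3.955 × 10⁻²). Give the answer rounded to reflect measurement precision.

0.12

13.0 × 0.016 ÷ (7.0637 × 10⁻²) × (3.955 × 10⁻²) = 0.11646021207…
Multiplication/division keeps the fewest significant figures: 13.0 → 3 s.f., 0.016 → 2 s.f., 7.0637 × 10⁻² → 5 s.f., 3.955 × 10⁻² → 4 s.f.; limit is 2.
Rounded to 2 significant figures: 0.12.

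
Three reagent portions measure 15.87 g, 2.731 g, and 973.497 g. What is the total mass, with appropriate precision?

992.10 g

15.87 g + 2.731 g + 973.497 g = 992.098 g.
Addition/subtraction keeps the fewest decimal places: 15.87 → 2 decimal places, 2.731 → 3 decimal places, 973.497 → 3 decimal places; limit is 2.
Rounded to 2 decimal places: 992.10 g.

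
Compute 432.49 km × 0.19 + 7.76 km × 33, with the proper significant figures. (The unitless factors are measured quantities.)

3.4 × 10^2 km

432.49 × 0.19 = 82.1731 → 82 km (2 s.f., last digit at the 10^0 place).
7.76 × 33 = 256.08 → 2.6 × 10^2 km (2 s.f., last digit at the 10^1 place).
Sum: 338.2531 km; keep the coarser place, 10^1.
Result: 3.4 × 10^2 km.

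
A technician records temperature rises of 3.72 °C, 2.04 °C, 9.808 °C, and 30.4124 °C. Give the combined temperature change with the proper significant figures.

45.98 °C

3.72 °C + 2.04 °C + 9.808 °C + 30.4124 °C = 45.9804 °C.
Addition/subtraction keeps the fewest decimal places: 3.72 → 2 decimal places, 2.04 → 2 decimal places, 9.808 → 3 decimal places, 30.4124 → 4 decimal places; limit is 2.
Rounded to 2 decimal places: 45.98 °C.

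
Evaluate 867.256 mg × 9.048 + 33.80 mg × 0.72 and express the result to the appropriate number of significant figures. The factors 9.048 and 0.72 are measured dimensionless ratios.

867.256 × 9.048 = 7846.932288 → 7847 mg (4 s.f., last digit at the 10^0 place).
33.80 × 0.72 = 24.336 → 24 mg (2 s.f., last digit at the 10^0 place).
Sum: 7871.268288 mg; keep the coarser place, 10^0.
Result: 7871 mg.

7871 mg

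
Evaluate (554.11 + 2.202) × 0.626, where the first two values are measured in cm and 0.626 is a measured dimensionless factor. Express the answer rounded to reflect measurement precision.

348 cm

554.11 cm + 2.202 cm = 556.312 cm; the sum is limited to 2 decimal places (5 s.f.).
Carrying full precision, 556.312 × 0.626 = 348.251312 cm; 0.626 has 3 s.f., so the result keeps min(5, 3) = 3 s.f.
Rounded to 3 significant figures: 348 cm.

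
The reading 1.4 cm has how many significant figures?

2

1.4: every digit is nonzero and significant.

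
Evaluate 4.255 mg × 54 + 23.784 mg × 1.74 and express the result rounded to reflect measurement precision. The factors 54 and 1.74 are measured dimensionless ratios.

2.7 × 10² mg

4.255 × 54 = 229.77 → 2.3 × 10² mg (2 s.f., last digit at the 10^1 place).
23.784 × 1.74 = 41.38416 → 41.4 mg (3 s.f., last digit at the 10^-1 place).
Sum: 271.15416 mg; keep the coarser place, 10^1.
Result: 2.7 × 10² mg.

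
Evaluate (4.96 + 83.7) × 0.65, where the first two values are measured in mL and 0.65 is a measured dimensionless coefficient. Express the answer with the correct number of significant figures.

4.96 mL + 83.7 mL = 88.66 mL; the sum is limited to 1 decimal place (3 s.f.).
Carrying full precision, 88.66 × 0.65 = 57.629 mL; 0.65 has 2 s.f., so the result keeps min(3, 2) = 2 s.f.
Rounded to 2 significant figures: 58 mL.

58 mL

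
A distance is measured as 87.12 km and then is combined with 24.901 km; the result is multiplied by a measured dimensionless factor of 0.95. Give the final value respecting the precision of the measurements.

1.1 × 10² km

87.12 km + 24.901 km = 112.021 km; the sum is limited to 2 decimal places (5 s.f.).
Carrying full precision, 112.021 × 0.95 = 106.41995 km; 0.95 has 2 s.f., so the result keeps min(5, 2) = 2 s.f.
Rounded to 2 significant figures: 1.1 × 10² km.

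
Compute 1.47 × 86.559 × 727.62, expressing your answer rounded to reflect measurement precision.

1.47 × 86.559 × 727.62 = 92583.6275826
Multiplication/division keeps the fewest significant figures: 1.47 → 3 s.f., 86.559 → 5 s.f., 727.62 → 5 s.f.; limit is 3.
Rounded to 3 significant figures: 9.26 × 10⁴.

9.26 × 10⁴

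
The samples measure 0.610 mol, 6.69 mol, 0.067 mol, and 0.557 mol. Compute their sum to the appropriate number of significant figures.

0.610 mol + 6.69 mol + 0.067 mol + 0.557 mol = 7.924 mol.
Addition/subtraction keeps the fewest decimal places: 0.610 → 3 decimal places, 6.69 → 2 decimal places, 0.067 → 3 decimal places, 0.557 → 3 decimal places; limit is 2.
Rounded to 2 decimal places: 7.92 mol.

7.92 mol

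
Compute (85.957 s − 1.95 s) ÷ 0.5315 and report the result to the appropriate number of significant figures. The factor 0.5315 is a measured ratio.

158.1 s

85.957 s − 1.95 s = 84.007 s; the difference is limited to 2 decimal places (4 s.f.).
Carrying full precision, 84.007 ÷ 0.5315 = 158.056444026… s; 0.5315 has 4 s.f., so the result keeps min(4, 4) = 4 s.f.
Rounded to 4 significant figures: 158.1 s.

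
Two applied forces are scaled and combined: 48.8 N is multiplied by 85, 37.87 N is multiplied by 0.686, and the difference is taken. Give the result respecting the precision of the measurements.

4.1 × 10^3 N

48.8 × 85 = 4148 → 4.1 × 10^3 N (2 s.f., last digit at the 10^2 place).
37.87 × 0.686 = 25.97882 → 26.0 N (3 s.f., last digit at the 10^-1 place).
Difference: 4122.02118 N; keep the coarser place, 10^2.
Result: 4.1 × 10^3 N.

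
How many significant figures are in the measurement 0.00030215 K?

5

0.00030215: leading zeros are not significant; zeros between nonzero digits are significant.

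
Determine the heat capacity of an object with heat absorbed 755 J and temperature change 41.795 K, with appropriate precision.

heat capacity = 755 J ÷ 41.795 K = 18.0643617658… J/K.
755 has 3 significant figures; 41.795 has 5.
Division/multiplication keeps the fewest: 3 significant figures.
Rounded: 18.1 J/K.

18.1 J/K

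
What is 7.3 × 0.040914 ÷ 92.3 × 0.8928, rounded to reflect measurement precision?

7.3 × 0.040914 ÷ 92.3 × 0.8928 = 0.00288899826826…
Multiplication/division keeps the fewest significant figures: 7.3 → 2 s.f., 0.040914 → 5 s.f., 92.3 → 3 s.f., 0.8928 → 4 s.f.; limit is 2.
Rounded to 2 significant figures: 0.0029.

0.0029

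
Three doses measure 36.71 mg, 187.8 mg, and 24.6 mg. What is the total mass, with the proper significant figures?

36.71 mg + 187.8 mg + 24.6 mg = 249.11 mg.
Addition/subtraction keeps the fewest decimal places: 36.71 → 2 decimal places, 187.8 → 1 decimal place, 24.6 → 1 decimal place; limit is 1.
Rounded to 1 decimal place: 2.491 × 10² mg.

2.491 × 10² mg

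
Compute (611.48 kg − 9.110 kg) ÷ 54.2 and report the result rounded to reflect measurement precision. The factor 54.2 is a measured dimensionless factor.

611.48 kg − 9.110 kg = 602.370 kg; the difference is limited to 2 decimal places (5 s.f.).
Carrying full precision, 602.370 ÷ 54.2 = 11.1138376384… kg; 54.2 has 3 s.f., so the result keeps min(5, 3) = 3 s.f.
Rounded to 3 significant figures: 11.1 kg.

11.1 kg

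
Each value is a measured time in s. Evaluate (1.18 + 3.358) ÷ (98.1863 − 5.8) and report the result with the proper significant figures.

0.0491

1.18 + 3.358 = 4.538, limited to 2 d.p. → 3 s.f.; 98.1863 − 5.8 = 92.3863, limited to 1 d.p. → 3 s.f.
Carrying full precision, 4.538 ÷ 92.3863 = 0.0491198370321…; keep min(3, 3) = 3 s.f.
Rounded to 3 significant figures: 0.0491.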